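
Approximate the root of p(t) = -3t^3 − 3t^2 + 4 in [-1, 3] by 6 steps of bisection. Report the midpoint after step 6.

0.8125

midpoint 1: p = -2 < 0 → [-1, 1]
midpoint 0: p = 4 > 0 → [0, 1]
midpoint 0.5: p = 2.875 > 0 → [0.5, 1]
midpoint 0.75: p = 1.0469 > 0 → [0.75, 1]
midpoint 0.875: p = -0.3066 < 0 → [0.75, 0.875]
midpoint 0.8125: p = 0.4104 > 0 → [0.8125, 0.875]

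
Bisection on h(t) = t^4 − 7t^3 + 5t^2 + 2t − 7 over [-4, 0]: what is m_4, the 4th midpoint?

m = -2, h(m) = 81 (+); new bracket [-2, 0]
m = -1, h(m) = 4 (+); new bracket [-1, 0]
m = -0.5, h(m) = -5.8125 (−); new bracket [-1, -0.5]
m = -0.75, h(m) = -2.418 (−); new bracket [-1, -0.75]

-0.75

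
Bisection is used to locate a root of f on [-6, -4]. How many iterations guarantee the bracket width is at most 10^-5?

18

Width after n steps is 2/2^n. Need 2^n ≥ 2/10^-5 = 200000.
2^17 = 131072 < 200000 ≤ 2^18 = 262144, so n = 18.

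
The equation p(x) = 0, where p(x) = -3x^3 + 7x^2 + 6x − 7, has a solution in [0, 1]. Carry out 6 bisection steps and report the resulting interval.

[0.734375, 0.75]

p(0.5) = -2.625 < 0, so the root lies in [0.5, 1]
p(0.75) = 0.171875 > 0, so the root lies in [0.5, 0.75]
p(0.625) = -1.248047 < 0, so the root lies in [0.625, 0.75]
p(0.6875) = -0.5413 < 0, so the root lies in [0.6875, 0.75]
p(0.71875) = -0.1852 < 0, so the root lies in [0.71875, 0.75]
p(0.734375) = -0.0068 < 0, so the root lies in [0.734375, 0.75]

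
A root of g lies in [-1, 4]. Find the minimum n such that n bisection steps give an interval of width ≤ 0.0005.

Width after n steps is 5/2^n. Need 2^n ≥ 5/0.0005 = 10000.
2^13 = 8192 < 10000 ≤ 2^14 = 16384, so n = 14.

14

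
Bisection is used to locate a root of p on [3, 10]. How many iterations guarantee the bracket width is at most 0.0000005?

Width after n steps is 7/2^n. Need 2^n ≥ 7/0.0000005 = 14000000.
2^23 = 8388608 < 14000000 ≤ 2^24 = 16777216, so n = 24.

24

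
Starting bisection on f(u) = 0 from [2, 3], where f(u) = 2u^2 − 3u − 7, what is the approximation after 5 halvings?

u = 2.5 gives f = -2, negative; keep [2.5, 3]
u = 2.75 gives f = -0.125, negative; keep [2.75, 3]
u = 2.875 gives f = 0.90625, positive; keep [2.75, 2.875]
u = 2.8125 gives f = 0.3828, positive; keep [2.75, 2.8125]
u = 2.78125 gives f = 0.127, positive; keep [2.75, 2.78125]

2.78125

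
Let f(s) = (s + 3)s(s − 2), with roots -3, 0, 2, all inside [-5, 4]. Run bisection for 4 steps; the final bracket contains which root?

s = -0.5 gives f = 3.125, positive; keep [-5, -0.5]
s = -2.75 gives f = 3.265625, positive; keep [-5, -2.75]
s = -3.875 gives f = -19.919922, negative; keep [-3.875, -2.75]
s = -3.3125 gives f = -5.4993, negative; keep [-3.3125, -2.75]

-3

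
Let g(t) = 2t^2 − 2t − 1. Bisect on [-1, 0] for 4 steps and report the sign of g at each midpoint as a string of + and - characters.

+-+-

m = -0.5, g(m) = 0.5 (+); new bracket [-0.5, 0]
m = -0.25, g(m) = -0.375 (−); new bracket [-0.5, -0.25]
m = -0.375, g(m) = 0.03125 (+); new bracket [-0.375, -0.25]
m = -0.3125, g(m) = -0.1797 (−); new bracket [-0.375, -0.3125]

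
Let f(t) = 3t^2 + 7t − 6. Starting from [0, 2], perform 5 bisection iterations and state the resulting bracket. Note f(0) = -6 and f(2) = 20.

[0.625, 0.6875]

m = 1, f(m) = 4 (+); new bracket [0, 1]
m = 0.5, f(m) = -1.75 (−); new bracket [0.5, 1]
m = 0.75, f(m) = 0.9375 (+); new bracket [0.5, 0.75]
m = 0.625, f(m) = -0.4531 (−); new bracket [0.625, 0.75]
m = 0.6875, f(m) = 0.2305 (+); new bracket [0.625, 0.6875]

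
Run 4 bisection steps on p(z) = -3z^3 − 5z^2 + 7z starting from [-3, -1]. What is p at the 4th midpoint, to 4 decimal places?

1.4355

midpoint -2: p = -10 < 0 → [-3, -2]
midpoint -2.5: p = -1.875 < 0 → [-3, -2.5]
midpoint -2.75: p = 5.328125 > 0 → [-2.75, -2.5]
midpoint -2.625: p = 1.4355 > 0 → [-2.625, -2.5]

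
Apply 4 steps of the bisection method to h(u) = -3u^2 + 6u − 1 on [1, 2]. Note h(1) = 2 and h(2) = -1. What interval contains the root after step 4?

midpoint 1.5: h = 1.25 > 0 → [1.5, 2]
midpoint 1.75: h = 0.3125 > 0 → [1.75, 2]
midpoint 1.875: h = -0.296875 < 0 → [1.75, 1.875]
midpoint 1.8125: h = 0.0195 > 0 → [1.8125, 1.875]

[1.8125, 1.875]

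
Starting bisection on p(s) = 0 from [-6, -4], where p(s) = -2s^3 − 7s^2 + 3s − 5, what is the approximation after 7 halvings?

p(-5) = 55 > 0, so the root lies in [-5, -4]
p(-4.5) = 22 > 0, so the root lies in [-4.5, -4]
p(-4.25) = 9.34375 > 0, so the root lies in [-4.25, -4]
p(-4.125) = 3.8945 > 0, so the root lies in [-4.125, -4]
p(-4.0625) = 1.3794 > 0, so the root lies in [-4.0625, -4]
p(-4.03125) = 0.1729 > 0, so the root lies in [-4.03125, -4]
p(-4.015625) = -0.4177 < 0, so the root lies in [-4.03125, -4.015625]

-4.015625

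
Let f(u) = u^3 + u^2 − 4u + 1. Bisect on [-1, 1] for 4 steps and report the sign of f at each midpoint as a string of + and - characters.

midpoint 0: f = 1 > 0 → [0, 1]
midpoint 0.5: f = -0.625 < 0 → [0, 0.5]
midpoint 0.25: f = 0.078125 > 0 → [0.25, 0.5]
midpoint 0.375: f = -0.3066 < 0 → [0.25, 0.375]

+-+-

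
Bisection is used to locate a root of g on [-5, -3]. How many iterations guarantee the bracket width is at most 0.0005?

12

Width after n steps is 2/2^n. Need 2^n ≥ 2/0.0005 = 4000.
2^11 = 2048 < 4000 ≤ 2^12 = 4096, so n = 12.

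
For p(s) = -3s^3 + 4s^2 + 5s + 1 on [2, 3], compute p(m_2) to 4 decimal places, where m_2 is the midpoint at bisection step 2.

s = 2.5 gives p = -8.375, negative; keep [2, 2.5]
s = 2.25 gives p = -1.671875, negative; keep [2, 2.25]

-1.6719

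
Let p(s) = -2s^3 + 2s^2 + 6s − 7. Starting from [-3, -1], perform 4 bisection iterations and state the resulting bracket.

midpoint -2: p = 5 > 0 → [-2, -1]
midpoint -1.5: p = -4.75 < 0 → [-2, -1.5]
midpoint -1.75: p = -0.65625 < 0 → [-2, -1.75]
midpoint -1.875: p = 1.9648 > 0 → [-1.875, -1.75]

[-1.875, -1.75]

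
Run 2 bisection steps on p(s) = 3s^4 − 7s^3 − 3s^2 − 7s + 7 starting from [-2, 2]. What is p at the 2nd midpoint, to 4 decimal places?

-7.0000

m = 0, p(m) = 7 (+); new bracket [0, 2]
m = 1, p(m) = -7 (−); new bracket [0, 1]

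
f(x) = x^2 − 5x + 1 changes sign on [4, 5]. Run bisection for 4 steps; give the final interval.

[4.75, 4.8125]

x = 4.5 gives f = -1.25, negative; keep [4.5, 5]
x = 4.75 gives f = -0.1875, negative; keep [4.75, 5]
x = 4.875 gives f = 0.390625, positive; keep [4.75, 4.875]
x = 4.8125 gives f = 0.0977, positive; keep [4.75, 4.8125]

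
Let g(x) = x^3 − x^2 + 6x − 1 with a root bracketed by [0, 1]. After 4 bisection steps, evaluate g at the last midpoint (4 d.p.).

x = 0.5 gives g = 1.875, positive; keep [0, 0.5]
x = 0.25 gives g = 0.453125, positive; keep [0, 0.25]
x = 0.125 gives g = -0.263672, negative; keep [0.125, 0.25]
x = 0.1875 gives g = 0.0964, positive; keep [0.125, 0.1875]

0.0964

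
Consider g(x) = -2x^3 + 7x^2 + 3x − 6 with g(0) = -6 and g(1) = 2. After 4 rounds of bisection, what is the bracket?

[0.8125, 0.875]

m = 0.5, g(m) = -3 (−); new bracket [0.5, 1]
m = 0.75, g(m) = -0.65625 (−); new bracket [0.75, 1]
m = 0.875, g(m) = 0.644531 (+); new bracket [0.75, 0.875]
m = 0.8125, g(m) = -0.0142 (−); new bracket [0.8125, 0.875]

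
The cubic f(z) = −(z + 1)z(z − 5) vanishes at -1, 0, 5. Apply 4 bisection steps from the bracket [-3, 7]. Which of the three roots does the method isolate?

z = 2 gives f = 18, positive; keep [2, 7]
z = 4.5 gives f = 12.375, positive; keep [4.5, 7]
z = 5.75 gives f = -29.109375, negative; keep [4.5, 5.75]
z = 5.125 gives f = -3.9238, negative; keep [4.5, 5.125]

5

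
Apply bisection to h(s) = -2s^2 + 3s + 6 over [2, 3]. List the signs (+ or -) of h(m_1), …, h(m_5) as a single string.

+-+--

midpoint 2.5: h = 1 > 0 → [2.5, 3]
midpoint 2.75: h = -0.875 < 0 → [2.5, 2.75]
midpoint 2.625: h = 0.09375 > 0 → [2.625, 2.75]
midpoint 2.6875: h = -0.3828 < 0 → [2.625, 2.6875]
midpoint 2.65625: h = -0.1426 < 0 → [2.625, 2.65625]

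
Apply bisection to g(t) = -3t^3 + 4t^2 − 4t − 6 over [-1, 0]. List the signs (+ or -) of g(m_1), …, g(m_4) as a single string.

-+--

m = -0.5, g(m) = -2.625 (−); new bracket [-1, -0.5]
m = -0.75, g(m) = 0.515625 (+); new bracket [-0.75, -0.5]
m = -0.625, g(m) = -1.205078 (−); new bracket [-0.75, -0.625]
m = -0.6875, g(m) = -0.3845 (−); new bracket [-0.75, -0.6875]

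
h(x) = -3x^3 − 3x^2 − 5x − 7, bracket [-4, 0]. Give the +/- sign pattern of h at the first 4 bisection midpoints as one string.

x = -2 gives h = 15, positive; keep [-2, 0]
x = -1 gives h = -2, negative; keep [-2, -1]
x = -1.5 gives h = 3.875, positive; keep [-1.5, -1]
x = -1.25 gives h = 0.4219, positive; keep [-1.25, -1]

+-++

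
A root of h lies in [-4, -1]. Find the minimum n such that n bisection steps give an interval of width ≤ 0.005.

Width after n steps is 3/2^n. Need 2^n ≥ 3/0.005 = 600.
2^9 = 512 < 600 ≤ 2^10 = 1024, so n = 10.

10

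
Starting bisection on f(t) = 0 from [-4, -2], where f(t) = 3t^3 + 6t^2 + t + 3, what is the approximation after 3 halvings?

-2.25

m = -3, f(m) = -27 (−); new bracket [-3, -2]
m = -2.5, f(m) = -8.875 (−); new bracket [-2.5, -2]
m = -2.25, f(m) = -3.046875 (−); new bracket [-2.25, -2]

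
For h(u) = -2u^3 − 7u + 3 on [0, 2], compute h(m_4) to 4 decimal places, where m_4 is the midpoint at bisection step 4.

midpoint 1: h = -6 < 0 → [0, 1]
midpoint 0.5: h = -0.75 < 0 → [0, 0.5]
midpoint 0.25: h = 1.21875 > 0 → [0.25, 0.5]
midpoint 0.375: h = 0.2695 > 0 → [0.375, 0.5]

0.2695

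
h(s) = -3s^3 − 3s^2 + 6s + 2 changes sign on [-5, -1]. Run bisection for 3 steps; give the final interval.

s = -3 gives h = 38, positive; keep [-3, -1]
s = -2 gives h = 2, positive; keep [-2, -1]
s = -1.5 gives h = -3.625, negative; keep [-2, -1.5]

[-2, -1.5]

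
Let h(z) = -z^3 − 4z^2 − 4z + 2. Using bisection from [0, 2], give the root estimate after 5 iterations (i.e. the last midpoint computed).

0.3125

h(1) = -7 < 0, so the root lies in [0, 1]
h(0.5) = -1.125 < 0, so the root lies in [0, 0.5]
h(0.25) = 0.734375 > 0, so the root lies in [0.25, 0.5]
h(0.375) = -0.1152 < 0, so the root lies in [0.25, 0.375]
h(0.3125) = 0.3289 > 0, so the root lies in [0.3125, 0.375]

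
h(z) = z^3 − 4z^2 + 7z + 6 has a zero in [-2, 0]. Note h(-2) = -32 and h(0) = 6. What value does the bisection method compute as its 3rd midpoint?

m = -1, h(m) = -6 (−); new bracket [-1, 0]
m = -0.5, h(m) = 1.375 (+); new bracket [-1, -0.5]
m = -0.75, h(m) = -1.921875 (−); new bracket [-0.75, -0.5]

-0.75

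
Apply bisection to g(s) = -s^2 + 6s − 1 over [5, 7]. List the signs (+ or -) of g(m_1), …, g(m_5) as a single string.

-++-+

m = 6, g(m) = -1 (−); new bracket [5, 6]
m = 5.5, g(m) = 1.75 (+); new bracket [5.5, 6]
m = 5.75, g(m) = 0.4375 (+); new bracket [5.75, 6]
m = 5.875, g(m) = -0.2656 (−); new bracket [5.75, 5.875]
m = 5.8125, g(m) = 0.0898 (+); new bracket [5.8125, 5.875]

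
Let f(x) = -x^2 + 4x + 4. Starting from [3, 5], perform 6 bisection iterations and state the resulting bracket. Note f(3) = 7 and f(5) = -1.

[4.8125, 4.84375]

f(4) = 4 > 0, so the root lies in [4, 5]
f(4.5) = 1.75 > 0, so the root lies in [4.5, 5]
f(4.75) = 0.4375 > 0, so the root lies in [4.75, 5]
f(4.875) = -0.2656 < 0, so the root lies in [4.75, 4.875]
f(4.8125) = 0.0898 > 0, so the root lies in [4.8125, 4.875]
f(4.84375) = -0.0869 < 0, so the root lies in [4.8125, 4.84375]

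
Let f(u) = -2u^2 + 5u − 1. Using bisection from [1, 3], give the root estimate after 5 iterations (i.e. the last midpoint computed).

m = 2, f(m) = 1 (+); new bracket [2, 3]
m = 2.5, f(m) = -1 (−); new bracket [2, 2.5]
m = 2.25, f(m) = 0.125 (+); new bracket [2.25, 2.5]
m = 2.375, f(m) = -0.4062 (−); new bracket [2.25, 2.375]
m = 2.3125, f(m) = -0.1328 (−); new bracket [2.25, 2.3125]

2.3125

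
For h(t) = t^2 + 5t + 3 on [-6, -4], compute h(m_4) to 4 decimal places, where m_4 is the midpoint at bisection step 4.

0.2656

t = -5 gives h = 3, positive; keep [-5, -4]
t = -4.5 gives h = 0.75, positive; keep [-4.5, -4]
t = -4.25 gives h = -0.1875, negative; keep [-4.5, -4.25]
t = -4.375 gives h = 0.2656, positive; keep [-4.375, -4.25]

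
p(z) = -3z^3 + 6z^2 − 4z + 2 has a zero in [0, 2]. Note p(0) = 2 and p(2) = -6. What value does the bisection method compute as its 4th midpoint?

1.375

m = 1, p(m) = 1 (+); new bracket [1, 2]
m = 1.5, p(m) = -0.625 (−); new bracket [1, 1.5]
m = 1.25, p(m) = 0.515625 (+); new bracket [1.25, 1.5]
m = 1.375, p(m) = 0.0449 (+); new bracket [1.375, 1.5]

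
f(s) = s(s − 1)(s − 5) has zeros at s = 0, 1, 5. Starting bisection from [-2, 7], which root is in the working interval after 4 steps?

5

f(2.5) = -9.375 < 0, so the root lies in [2.5, 7]
f(4.75) = -4.453125 < 0, so the root lies in [4.75, 7]
f(5.875) = 25.060547 > 0, so the root lies in [4.75, 5.875]
f(5.3125) = 7.1594 > 0, so the root lies in [4.75, 5.3125]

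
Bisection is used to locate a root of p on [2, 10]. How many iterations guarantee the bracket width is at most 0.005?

11

Width after n steps is 8/2^n. Need 2^n ≥ 8/0.005 = 1600.
2^10 = 1024 < 1600 ≤ 2^11 = 2048, so n = 11.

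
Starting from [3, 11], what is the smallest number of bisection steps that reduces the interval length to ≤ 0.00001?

Width after n steps is 8/2^n. Need 2^n ≥ 8/0.00001 = 800000.
2^19 = 524288 < 800000 ≤ 2^20 = 1048576, so n = 20.

20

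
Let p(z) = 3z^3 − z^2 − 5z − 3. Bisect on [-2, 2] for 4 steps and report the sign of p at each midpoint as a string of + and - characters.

---+

z = 0 gives p = -3, negative; keep [0, 2]
z = 1 gives p = -6, negative; keep [1, 2]
z = 1.5 gives p = -2.625, negative; keep [1.5, 2]
z = 1.75 gives p = 1.2656, positive; keep [1.5, 1.75]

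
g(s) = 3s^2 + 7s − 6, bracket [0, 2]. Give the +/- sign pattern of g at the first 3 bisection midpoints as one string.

+-+

m = 1, g(m) = 4 (+); new bracket [0, 1]
m = 0.5, g(m) = -1.75 (−); new bracket [0.5, 1]
m = 0.75, g(m) = 0.9375 (+); new bracket [0.5, 0.75]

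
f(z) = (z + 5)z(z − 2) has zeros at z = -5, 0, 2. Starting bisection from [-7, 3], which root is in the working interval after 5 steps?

-5

z = -2 gives f = 24, positive; keep [-7, -2]
z = -4.5 gives f = 14.625, positive; keep [-7, -4.5]
z = -5.75 gives f = -33.421875, negative; keep [-5.75, -4.5]
z = -5.125 gives f = -4.5645, negative; keep [-5.125, -4.5]
z = -4.8125 gives f = 6.1472, positive; keep [-5.125, -4.8125]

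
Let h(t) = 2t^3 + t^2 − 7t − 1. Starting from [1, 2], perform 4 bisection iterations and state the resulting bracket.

[1.6875, 1.75]

h(1.5) = -2.5 < 0, so the root lies in [1.5, 2]
h(1.75) = 0.53125 > 0, so the root lies in [1.5, 1.75]
h(1.625) = -1.152344 < 0, so the root lies in [1.625, 1.75]
h(1.6875) = -0.354 < 0, so the root lies in [1.6875, 1.75]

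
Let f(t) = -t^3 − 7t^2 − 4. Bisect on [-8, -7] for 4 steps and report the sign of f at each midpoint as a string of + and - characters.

+++-

midpoint -7.5: f = 24.125 > 0 → [-7.5, -7]
midpoint -7.25: f = 9.140625 > 0 → [-7.25, -7]
midpoint -7.125: f = 2.345703 > 0 → [-7.125, -7]
midpoint -7.0625: f = -0.8826 < 0 → [-7.125, -7.0625]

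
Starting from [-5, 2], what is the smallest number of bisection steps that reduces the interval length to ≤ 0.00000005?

Width after n steps is 7/2^n. Need 2^n ≥ 7/0.00000005 = 140000000.
2^27 = 134217728 < 140000000 ≤ 2^28 = 268435456, so n = 28.

28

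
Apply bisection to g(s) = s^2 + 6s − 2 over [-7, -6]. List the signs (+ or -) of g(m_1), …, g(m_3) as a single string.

+-+

midpoint -6.5: g = 1.25 > 0 → [-6.5, -6]
midpoint -6.25: g = -0.4375 < 0 → [-6.5, -6.25]
midpoint -6.375: g = 0.390625 > 0 → [-6.375, -6.25]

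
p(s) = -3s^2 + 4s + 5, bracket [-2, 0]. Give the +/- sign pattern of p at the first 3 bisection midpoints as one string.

p(-1) = -2 < 0, so the root lies in [-1, 0]
p(-0.5) = 2.25 > 0, so the root lies in [-1, -0.5]
p(-0.75) = 0.3125 > 0, so the root lies in [-1, -0.75]

-++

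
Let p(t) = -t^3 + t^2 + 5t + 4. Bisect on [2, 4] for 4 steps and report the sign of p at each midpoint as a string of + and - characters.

m = 3, p(m) = 1 (+); new bracket [3, 4]
m = 3.5, p(m) = -9.125 (−); new bracket [3, 3.5]
m = 3.25, p(m) = -3.515625 (−); new bracket [3, 3.25]
m = 3.125, p(m) = -1.127 (−); new bracket [3, 3.125]

+---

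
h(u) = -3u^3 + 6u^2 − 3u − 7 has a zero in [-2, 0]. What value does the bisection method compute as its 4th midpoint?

m = -1, h(m) = 5 (+); new bracket [-1, 0]
m = -0.5, h(m) = -3.625 (−); new bracket [-1, -0.5]
m = -0.75, h(m) = -0.109375 (−); new bracket [-1, -0.75]
m = -0.875, h(m) = 2.2285 (+); new bracket [-0.875, -0.75]

-0.875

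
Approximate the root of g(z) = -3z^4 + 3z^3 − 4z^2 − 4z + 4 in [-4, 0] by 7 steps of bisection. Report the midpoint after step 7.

-0.90625

g(-2) = -76 < 0, so the root lies in [-2, 0]
g(-1) = -2 < 0, so the root lies in [-1, 0]
g(-0.5) = 4.4375 > 0, so the root lies in [-1, -0.5]
g(-0.75) = 2.5352 > 0, so the root lies in [-1, -0.75]
g(-0.875) = 0.6692 > 0, so the root lies in [-1, -0.875]
g(-0.9375) = -0.555 < 0, so the root lies in [-0.9375, -0.875]
g(-0.90625) = 0.0834 > 0, so the root lies in [-0.9375, -0.90625]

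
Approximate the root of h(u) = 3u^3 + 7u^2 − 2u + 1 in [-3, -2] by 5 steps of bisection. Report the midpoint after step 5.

-2.65625

midpoint -2.5: h = 2.875 > 0 → [-3, -2.5]
midpoint -2.75: h = -2.953125 < 0 → [-2.75, -2.5]
midpoint -2.625: h = 0.220703 > 0 → [-2.75, -2.625]
midpoint -2.6875: h = -1.2991 < 0 → [-2.6875, -2.625]
midpoint -2.65625: h = -0.5227 < 0 → [-2.65625, -2.625]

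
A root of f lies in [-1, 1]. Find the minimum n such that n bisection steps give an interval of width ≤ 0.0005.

12

Width after n steps is 2/2^n. Need 2^n ≥ 2/0.0005 = 4000.
2^11 = 2048 < 4000 ≤ 2^12 = 4096, so n = 12.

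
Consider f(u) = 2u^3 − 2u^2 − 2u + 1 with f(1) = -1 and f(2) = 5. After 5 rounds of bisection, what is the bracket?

u = 1.5 gives f = 0.25, positive; keep [1, 1.5]
u = 1.25 gives f = -0.71875, negative; keep [1.25, 1.5]
u = 1.375 gives f = -0.332031, negative; keep [1.375, 1.5]
u = 1.4375 gives f = -0.0669, negative; keep [1.4375, 1.5]
u = 1.46875 gives f = 0.0849, positive; keep [1.4375, 1.46875]

[1.4375, 1.46875]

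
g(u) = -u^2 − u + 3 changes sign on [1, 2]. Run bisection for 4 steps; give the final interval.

m = 1.5, g(m) = -0.75 (−); new bracket [1, 1.5]
m = 1.25, g(m) = 0.1875 (+); new bracket [1.25, 1.5]
m = 1.375, g(m) = -0.265625 (−); new bracket [1.25, 1.375]
m = 1.3125, g(m) = -0.0352 (−); new bracket [1.25, 1.3125]

[1.25, 1.3125]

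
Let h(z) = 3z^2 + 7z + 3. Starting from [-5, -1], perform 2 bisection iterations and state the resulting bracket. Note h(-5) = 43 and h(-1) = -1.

midpoint -3: h = 9 > 0 → [-3, -1]
midpoint -2: h = 1 > 0 → [-2, -1]

[-2, -1]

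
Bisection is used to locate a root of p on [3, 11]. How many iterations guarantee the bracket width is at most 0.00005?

Width after n steps is 8/2^n. Need 2^n ≥ 8/0.00005 = 160000.
2^17 = 131072 < 160000 ≤ 2^18 = 262144, so n = 18.

18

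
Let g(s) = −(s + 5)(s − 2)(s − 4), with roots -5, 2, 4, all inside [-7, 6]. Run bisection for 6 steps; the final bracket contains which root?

g(-0.5) = -50.625 < 0, so the root lies in [-7, -0.5]
g(-3.75) = -55.703125 < 0, so the root lies in [-7, -3.75]
g(-5.375) = 25.927734 > 0, so the root lies in [-5.375, -3.75]
g(-4.5625) = -24.5837 < 0, so the root lies in [-5.375, -4.5625]
g(-4.96875) = -1.9532 < 0, so the root lies in [-5.375, -4.96875]
g(-5.171875) = 11.3059 > 0, so the root lies in [-5.171875, -4.96875]

-5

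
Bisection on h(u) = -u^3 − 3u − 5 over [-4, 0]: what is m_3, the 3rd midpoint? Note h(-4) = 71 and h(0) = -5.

m = -2, h(m) = 9 (+); new bracket [-2, 0]
m = -1, h(m) = -1 (−); new bracket [-2, -1]
m = -1.5, h(m) = 2.875 (+); new bracket [-1.5, -1]

-1.5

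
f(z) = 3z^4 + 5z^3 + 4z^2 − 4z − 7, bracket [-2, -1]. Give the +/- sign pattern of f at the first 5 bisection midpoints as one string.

m = -1.5, f(m) = 6.3125 (+); new bracket [-1.5, -1]
m = -1.25, f(m) = 1.808594 (+); new bracket [-1.25, -1]
m = -1.125, f(m) = 0.248779 (+); new bracket [-1.125, -1]
m = -1.0625, f(m) = -0.4084 (−); new bracket [-1.125, -1.0625]
m = -1.09375, f(m) = -0.0887 (−); new bracket [-1.125, -1.09375]

+++--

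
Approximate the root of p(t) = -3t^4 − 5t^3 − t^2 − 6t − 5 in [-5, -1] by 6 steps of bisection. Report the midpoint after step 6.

-1.8125

p(-3) = -104 < 0, so the root lies in [-3, -1]
p(-2) = -5 < 0, so the root lies in [-2, -1]
p(-1.5) = 3.4375 > 0, so the root lies in [-2, -1.5]
p(-1.75) = 1.0977 > 0, so the root lies in [-2, -1.75]
p(-1.875) = -1.3855 < 0, so the root lies in [-1.875, -1.75]
p(-1.8125) = -0.0152 < 0, so the root lies in [-1.8125, -1.75]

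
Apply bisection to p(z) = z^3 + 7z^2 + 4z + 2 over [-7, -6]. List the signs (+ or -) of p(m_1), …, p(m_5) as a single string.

-++-+

m = -6.5, p(m) = -2.875 (−); new bracket [-6.5, -6]
m = -6.25, p(m) = 6.296875 (+); new bracket [-6.5, -6.25]
m = -6.375, p(m) = 1.900391 (+); new bracket [-6.5, -6.375]
m = -6.4375, p(m) = -0.4392 (−); new bracket [-6.4375, -6.375]
m = -6.40625, p(m) = 0.7425 (+); new bracket [-6.4375, -6.40625]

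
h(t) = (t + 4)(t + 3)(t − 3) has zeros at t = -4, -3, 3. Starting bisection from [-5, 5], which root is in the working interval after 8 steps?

3

t = 0 gives h = -36, negative; keep [0, 5]
t = 2.5 gives h = -17.875, negative; keep [2.5, 5]
t = 3.75 gives h = 39.234375, positive; keep [2.5, 3.75]
t = 3.125 gives h = 5.4551, positive; keep [2.5, 3.125]
t = 2.8125 gives h = -7.4246, negative; keep [2.8125, 3.125]
t = 2.96875 gives h = -1.2998, negative; keep [2.96875, 3.125]
t = 3.046875 gives h = 1.9974, positive; keep [2.96875, 3.046875]
t = 3.0078125 gives h = 0.3289, positive; keep [2.96875, 3.0078125]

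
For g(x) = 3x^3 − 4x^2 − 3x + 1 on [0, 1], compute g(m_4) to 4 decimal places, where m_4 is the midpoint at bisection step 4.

m = 0.5, g(m) = -1.125 (−); new bracket [0, 0.5]
m = 0.25, g(m) = 0.046875 (+); new bracket [0.25, 0.5]
m = 0.375, g(m) = -0.529297 (−); new bracket [0.25, 0.375]
m = 0.3125, g(m) = -0.2366 (−); new bracket [0.25, 0.3125]

-0.2366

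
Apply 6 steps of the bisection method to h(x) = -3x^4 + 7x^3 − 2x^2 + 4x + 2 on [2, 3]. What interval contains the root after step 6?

[2.328125, 2.34375]

h(2.5) = -8.3125 < 0, so the root lies in [2, 2.5]
h(2.25) = 3.722656 > 0, so the root lies in [2.25, 2.5]
h(2.375) = -1.455811 < 0, so the root lies in [2.25, 2.375]
h(2.3125) = 1.3276 > 0, so the root lies in [2.3125, 2.375]
h(2.34375) = -0.0137 < 0, so the root lies in [2.3125, 2.34375]
h(2.328125) = 0.6693 > 0, so the root lies in [2.328125, 2.34375]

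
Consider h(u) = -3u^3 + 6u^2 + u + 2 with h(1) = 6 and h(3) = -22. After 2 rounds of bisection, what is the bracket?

[2, 2.5]

u = 2 gives h = 4, positive; keep [2, 3]
u = 2.5 gives h = -4.875, negative; keep [2, 2.5]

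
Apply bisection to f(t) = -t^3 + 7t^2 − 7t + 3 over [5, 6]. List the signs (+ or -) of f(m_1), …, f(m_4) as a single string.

midpoint 5.5: f = 9.875 > 0 → [5.5, 6]
midpoint 5.75: f = 4.078125 > 0 → [5.75, 6]
midpoint 5.875: f = 0.705078 > 0 → [5.875, 6]
midpoint 5.9375: f = -1.1052 < 0 → [5.875, 5.9375]

+++-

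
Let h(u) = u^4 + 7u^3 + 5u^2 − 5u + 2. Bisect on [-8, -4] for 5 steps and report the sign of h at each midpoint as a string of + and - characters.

-++++

midpoint -6: h = -4 < 0 → [-8, -6]
midpoint -7: h = 282 > 0 → [-7, -6]
midpoint -6.5: h = 108.4375 > 0 → [-6.5, -6]
midpoint -6.25: h = 45.457 > 0 → [-6.25, -6]
midpoint -6.125: h = 19.1428 > 0 → [-6.125, -6]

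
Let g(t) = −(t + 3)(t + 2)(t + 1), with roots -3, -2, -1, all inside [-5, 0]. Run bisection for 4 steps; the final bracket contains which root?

m = -2.5, g(m) = -0.375 (−); new bracket [-5, -2.5]
m = -3.75, g(m) = 3.609375 (+); new bracket [-3.75, -2.5]
m = -3.125, g(m) = 0.298828 (+); new bracket [-3.125, -2.5]
m = -2.8125, g(m) = -0.2761 (−); new bracket [-3.125, -2.8125]

-3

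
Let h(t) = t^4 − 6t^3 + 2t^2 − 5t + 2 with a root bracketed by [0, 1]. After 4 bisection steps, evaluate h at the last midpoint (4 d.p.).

m = 0.5, h(m) = -0.6875 (−); new bracket [0, 0.5]
m = 0.25, h(m) = 0.785156 (+); new bracket [0.25, 0.5]
m = 0.375, h(m) = 0.109619 (+); new bracket [0.375, 0.5]
m = 0.4375, h(m) = -0.2705 (−); new bracket [0.375, 0.4375]

-0.2705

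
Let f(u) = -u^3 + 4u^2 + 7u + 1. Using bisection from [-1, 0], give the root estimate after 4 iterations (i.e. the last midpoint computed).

-0.1875

midpoint -0.5: f = -1.375 < 0 → [-0.5, 0]
midpoint -0.25: f = -0.484375 < 0 → [-0.25, 0]
midpoint -0.125: f = 0.189453 > 0 → [-0.25, -0.125]
midpoint -0.1875: f = -0.1653 < 0 → [-0.1875, -0.125]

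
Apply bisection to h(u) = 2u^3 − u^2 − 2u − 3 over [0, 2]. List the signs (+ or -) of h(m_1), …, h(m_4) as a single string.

--+-

m = 1, h(m) = -4 (−); new bracket [1, 2]
m = 1.5, h(m) = -1.5 (−); new bracket [1.5, 2]
m = 1.75, h(m) = 1.15625 (+); new bracket [1.5, 1.75]
m = 1.625, h(m) = -0.3086 (−); new bracket [1.625, 1.75]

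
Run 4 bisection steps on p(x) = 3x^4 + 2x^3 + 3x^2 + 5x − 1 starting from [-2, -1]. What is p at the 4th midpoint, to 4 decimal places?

-0.0905

midpoint -1.5: p = 6.6875 > 0 → [-1.5, -1]
midpoint -1.25: p = 0.855469 > 0 → [-1.25, -1]
midpoint -1.125: p = -0.870361 < 0 → [-1.25, -1.125]
midpoint -1.1875: p = -0.0905 < 0 → [-1.25, -1.1875]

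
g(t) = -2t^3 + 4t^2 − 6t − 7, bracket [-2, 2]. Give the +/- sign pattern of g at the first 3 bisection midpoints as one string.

midpoint 0: g = -7 < 0 → [-2, 0]
midpoint -1: g = 5 > 0 → [-1, 0]
midpoint -0.5: g = -2.75 < 0 → [-1, -0.5]

-+-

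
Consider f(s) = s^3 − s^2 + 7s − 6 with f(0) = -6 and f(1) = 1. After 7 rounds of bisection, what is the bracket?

m = 0.5, f(m) = -2.625 (−); new bracket [0.5, 1]
m = 0.75, f(m) = -0.890625 (−); new bracket [0.75, 1]
m = 0.875, f(m) = 0.029297 (+); new bracket [0.75, 0.875]
m = 0.8125, f(m) = -0.4363 (−); new bracket [0.8125, 0.875]
m = 0.84375, f(m) = -0.205 (−); new bracket [0.84375, 0.875]
m = 0.859375, f(m) = -0.0882 (−); new bracket [0.859375, 0.875]
m = 0.8671875, f(m) = -0.0296 (−); new bracket [0.8671875, 0.875]

[0.8671875, 0.875]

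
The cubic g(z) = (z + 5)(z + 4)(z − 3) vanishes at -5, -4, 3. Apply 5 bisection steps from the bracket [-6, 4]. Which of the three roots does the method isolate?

z = -1 gives g = -48, negative; keep [-1, 4]
z = 1.5 gives g = -53.625, negative; keep [1.5, 4]
z = 2.75 gives g = -13.078125, negative; keep [2.75, 4]
z = 3.375 gives g = 23.1621, positive; keep [2.75, 3.375]
z = 3.0625 gives g = 3.5588, positive; keep [2.75, 3.0625]

3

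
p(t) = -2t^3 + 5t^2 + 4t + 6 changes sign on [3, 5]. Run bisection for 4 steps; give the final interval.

[3.25, 3.375]

p(4) = -26 < 0, so the root lies in [3, 4]
p(3.5) = -4.5 < 0, so the root lies in [3, 3.5]
p(3.25) = 3.15625 > 0, so the root lies in [3.25, 3.5]
p(3.375) = -0.4336 < 0, so the root lies in [3.25, 3.375]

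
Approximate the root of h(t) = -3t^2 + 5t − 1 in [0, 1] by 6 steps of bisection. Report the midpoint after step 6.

0.234375

h(0.5) = 0.75 > 0, so the root lies in [0, 0.5]
h(0.25) = 0.0625 > 0, so the root lies in [0, 0.25]
h(0.125) = -0.421875 < 0, so the root lies in [0.125, 0.25]
h(0.1875) = -0.168 < 0, so the root lies in [0.1875, 0.25]
h(0.21875) = -0.0498 < 0, so the root lies in [0.21875, 0.25]
h(0.234375) = 0.0071 > 0, so the root lies in [0.21875, 0.234375]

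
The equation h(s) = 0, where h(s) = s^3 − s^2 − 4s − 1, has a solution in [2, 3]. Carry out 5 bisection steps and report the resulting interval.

h(2.5) = -1.625 < 0, so the root lies in [2.5, 3]
h(2.75) = 1.234375 > 0, so the root lies in [2.5, 2.75]
h(2.625) = -0.302734 < 0, so the root lies in [2.625, 2.75]
h(2.6875) = 0.4382 > 0, so the root lies in [2.625, 2.6875]
h(2.65625) = 0.0609 > 0, so the root lies in [2.625, 2.65625]

[2.625, 2.65625]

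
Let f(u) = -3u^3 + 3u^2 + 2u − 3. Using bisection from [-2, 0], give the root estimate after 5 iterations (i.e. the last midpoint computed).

f(-1) = 1 > 0, so the root lies in [-1, 0]
f(-0.5) = -2.875 < 0, so the root lies in [-1, -0.5]
f(-0.75) = -1.546875 < 0, so the root lies in [-1, -0.75]
f(-0.875) = -0.4434 < 0, so the root lies in [-1, -0.875]
f(-0.9375) = 0.2336 > 0, so the root lies in [-0.9375, -0.875]

-0.9375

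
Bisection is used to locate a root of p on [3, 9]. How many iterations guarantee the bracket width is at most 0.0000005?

Width after n steps is 6/2^n. Need 2^n ≥ 6/0.0000005 = 12000000.
2^23 = 8388608 < 12000000 ≤ 2^24 = 16777216, so n = 24.

24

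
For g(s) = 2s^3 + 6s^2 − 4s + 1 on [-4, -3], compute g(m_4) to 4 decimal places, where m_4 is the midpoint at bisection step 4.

m = -3.5, g(m) = 2.75 (+); new bracket [-4, -3.5]
m = -3.75, g(m) = -5.09375 (−); new bracket [-3.75, -3.5]
m = -3.625, g(m) = -0.925781 (−); new bracket [-3.625, -3.5]
m = -3.5625, g(m) = 0.9722 (+); new bracket [-3.625, -3.5625]

0.9722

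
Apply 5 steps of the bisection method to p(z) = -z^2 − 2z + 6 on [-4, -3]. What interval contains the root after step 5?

z = -3.5 gives p = 0.75, positive; keep [-4, -3.5]
z = -3.75 gives p = -0.5625, negative; keep [-3.75, -3.5]
z = -3.625 gives p = 0.109375, positive; keep [-3.75, -3.625]
z = -3.6875 gives p = -0.2227, negative; keep [-3.6875, -3.625]
z = -3.65625 gives p = -0.0557, negative; keep [-3.65625, -3.625]

[-3.65625, -3.625]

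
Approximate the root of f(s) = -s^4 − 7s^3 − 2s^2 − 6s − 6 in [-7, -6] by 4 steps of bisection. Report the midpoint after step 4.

-6.8125

f(-6.5) = 85.8125 > 0, so the root lies in [-7, -6.5]
f(-6.75) = 20.261719 > 0, so the root lies in [-7, -6.75]
f(-6.875) = -18.662354 < 0, so the root lies in [-6.875, -6.75]
f(-6.8125) = 1.3364 > 0, so the root lies in [-6.875, -6.8125]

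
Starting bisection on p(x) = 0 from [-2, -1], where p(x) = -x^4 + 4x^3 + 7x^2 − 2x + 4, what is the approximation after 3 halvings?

x = -1.5 gives p = 4.1875, positive; keep [-2, -1.5]
x = -1.75 gives p = -1.878906, negative; keep [-1.75, -1.5]
x = -1.625 gives p = 1.597412, positive; keep [-1.75, -1.625]

-1.625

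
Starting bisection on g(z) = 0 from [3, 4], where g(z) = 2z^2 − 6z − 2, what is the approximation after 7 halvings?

3.3046875

g(3.5) = 1.5 > 0, so the root lies in [3, 3.5]
g(3.25) = -0.375 < 0, so the root lies in [3.25, 3.5]
g(3.375) = 0.53125 > 0, so the root lies in [3.25, 3.375]
g(3.3125) = 0.0703 > 0, so the root lies in [3.25, 3.3125]
g(3.28125) = -0.1543 < 0, so the root lies in [3.28125, 3.3125]
g(3.296875) = -0.0425 < 0, so the root lies in [3.296875, 3.3125]
g(3.3046875) = 0.0138 > 0, so the root lies in [3.296875, 3.3046875]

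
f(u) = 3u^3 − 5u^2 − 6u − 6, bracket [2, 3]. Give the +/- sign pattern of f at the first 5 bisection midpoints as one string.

-+--+

m = 2.5, f(m) = -5.375 (−); new bracket [2.5, 3]
m = 2.75, f(m) = 2.078125 (+); new bracket [2.5, 2.75]
m = 2.625, f(m) = -1.939453 (−); new bracket [2.625, 2.75]
m = 2.6875, f(m) = -0.0056 (−); new bracket [2.6875, 2.75]
m = 2.71875, f(m) = 1.0172 (+); new bracket [2.6875, 2.71875]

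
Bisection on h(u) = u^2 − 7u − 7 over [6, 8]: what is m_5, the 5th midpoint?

h(7) = -7 < 0, so the root lies in [7, 8]
h(7.5) = -3.25 < 0, so the root lies in [7.5, 8]
h(7.75) = -1.1875 < 0, so the root lies in [7.75, 8]
h(7.875) = -0.1094 < 0, so the root lies in [7.875, 8]
h(7.9375) = 0.4414 > 0, so the root lies in [7.875, 7.9375]

7.9375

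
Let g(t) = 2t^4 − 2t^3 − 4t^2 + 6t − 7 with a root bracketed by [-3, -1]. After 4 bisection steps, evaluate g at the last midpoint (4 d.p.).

m = -2, g(m) = 13 (+); new bracket [-2, -1]
m = -1.5, g(m) = -8.125 (−); new bracket [-2, -1.5]
m = -1.75, g(m) = -0.273438 (−); new bracket [-2, -1.75]
m = -1.875, g(m) = 5.5903 (+); new bracket [-1.875, -1.75]

5.5903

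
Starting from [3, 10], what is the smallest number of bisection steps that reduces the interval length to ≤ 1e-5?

20

Width after n steps is 7/2^n. Need 2^n ≥ 7/1e-5 = 700000.
2^19 = 524288 < 700000 ≤ 2^20 = 1048576, so n = 20.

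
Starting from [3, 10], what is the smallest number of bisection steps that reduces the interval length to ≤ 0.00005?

Width after n steps is 7/2^n. Need 2^n ≥ 7/0.00005 = 140000.
2^17 = 131072 < 140000 ≤ 2^18 = 262144, so n = 18.

18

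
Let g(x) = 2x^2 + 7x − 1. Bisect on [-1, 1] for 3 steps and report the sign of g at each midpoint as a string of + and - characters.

m = 0, g(m) = -1 (−); new bracket [0, 1]
m = 0.5, g(m) = 3 (+); new bracket [0, 0.5]
m = 0.25, g(m) = 0.875 (+); new bracket [0, 0.25]

-++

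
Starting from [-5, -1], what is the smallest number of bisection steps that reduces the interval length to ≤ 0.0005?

Width after n steps is 4/2^n. Need 2^n ≥ 4/0.0005 = 8000.
2^12 = 4096 < 8000 ≤ 2^13 = 8192, so n = 13.

13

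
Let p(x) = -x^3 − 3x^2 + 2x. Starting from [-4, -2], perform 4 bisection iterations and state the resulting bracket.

[-3.625, -3.5]

p(-3) = -6 < 0, so the root lies in [-4, -3]
p(-3.5) = -0.875 < 0, so the root lies in [-4, -3.5]
p(-3.75) = 3.046875 > 0, so the root lies in [-3.75, -3.5]
p(-3.625) = 0.9629 > 0, so the root lies in [-3.625, -3.5]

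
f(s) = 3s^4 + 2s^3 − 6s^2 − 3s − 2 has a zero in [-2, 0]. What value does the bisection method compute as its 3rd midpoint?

f(-1) = -4 < 0, so the root lies in [-2, -1]
f(-1.5) = -2.5625 < 0, so the root lies in [-2, -1.5]
f(-1.75) = 2.292969 > 0, so the root lies in [-1.75, -1.5]

-1.75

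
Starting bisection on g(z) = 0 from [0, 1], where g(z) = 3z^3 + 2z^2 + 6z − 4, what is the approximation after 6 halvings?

0.515625

z = 0.5 gives g = -0.125, negative; keep [0.5, 1]
z = 0.75 gives g = 2.890625, positive; keep [0.5, 0.75]
z = 0.625 gives g = 1.263672, positive; keep [0.5, 0.625]
z = 0.5625 gives g = 0.5417, positive; keep [0.5, 0.5625]
z = 0.53125 gives g = 0.2018, positive; keep [0.5, 0.53125]
z = 0.515625 gives g = 0.0368, positive; keep [0.5, 0.515625]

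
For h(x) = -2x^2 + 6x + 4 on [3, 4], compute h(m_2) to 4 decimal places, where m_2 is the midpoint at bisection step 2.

h(3.5) = 0.5 > 0, so the root lies in [3.5, 4]
h(3.75) = -1.625 < 0, so the root lies in [3.5, 3.75]

-1.6250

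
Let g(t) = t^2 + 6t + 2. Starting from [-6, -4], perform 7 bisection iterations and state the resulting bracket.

[-5.65625, -5.640625]

t = -5 gives g = -3, negative; keep [-6, -5]
t = -5.5 gives g = -0.75, negative; keep [-6, -5.5]
t = -5.75 gives g = 0.5625, positive; keep [-5.75, -5.5]
t = -5.625 gives g = -0.1094, negative; keep [-5.75, -5.625]
t = -5.6875 gives g = 0.2227, positive; keep [-5.6875, -5.625]
t = -5.65625 gives g = 0.0557, positive; keep [-5.65625, -5.625]
t = -5.640625 gives g = -0.0271, negative; keep [-5.65625, -5.640625]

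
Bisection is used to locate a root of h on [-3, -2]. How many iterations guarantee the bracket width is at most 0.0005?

11

Width after n steps is 1/2^n. Need 2^n ≥ 1/0.0005 = 2000.
2^10 = 1024 < 2000 ≤ 2^11 = 2048, so n = 11.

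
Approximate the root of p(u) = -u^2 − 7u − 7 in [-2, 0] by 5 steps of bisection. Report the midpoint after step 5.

m = -1, p(m) = -1 (−); new bracket [-2, -1]
m = -1.5, p(m) = 1.25 (+); new bracket [-1.5, -1]
m = -1.25, p(m) = 0.1875 (+); new bracket [-1.25, -1]
m = -1.125, p(m) = -0.3906 (−); new bracket [-1.25, -1.125]
m = -1.1875, p(m) = -0.0977 (−); new bracket [-1.25, -1.1875]

-1.1875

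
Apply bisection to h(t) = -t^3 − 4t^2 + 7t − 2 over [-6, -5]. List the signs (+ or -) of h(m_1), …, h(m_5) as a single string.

+-+--

midpoint -5.5: h = 4.875 > 0 → [-5.5, -5]
midpoint -5.25: h = -4.296875 < 0 → [-5.5, -5.25]
midpoint -5.375: h = 0.099609 > 0 → [-5.375, -5.25]
midpoint -5.3125: h = -2.1453 < 0 → [-5.375, -5.3125]
midpoint -5.34375: h = -1.0346 < 0 → [-5.375, -5.34375]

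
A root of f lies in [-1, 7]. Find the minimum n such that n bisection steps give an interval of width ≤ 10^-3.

13

Width after n steps is 8/2^n. Need 2^n ≥ 8/10^-3 = 8000.
2^12 = 4096 < 8000 ≤ 2^13 = 8192, so n = 13.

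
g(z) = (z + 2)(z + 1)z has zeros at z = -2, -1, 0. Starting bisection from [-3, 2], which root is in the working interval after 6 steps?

g(-0.5) = -0.375 < 0, so the root lies in [-0.5, 2]
g(0.75) = 3.609375 > 0, so the root lies in [-0.5, 0.75]
g(0.125) = 0.298828 > 0, so the root lies in [-0.5, 0.125]
g(-0.1875) = -0.2761 < 0, so the root lies in [-0.1875, 0.125]
g(-0.03125) = -0.0596 < 0, so the root lies in [-0.03125, 0.125]
g(0.046875) = 0.1004 > 0, so the root lies in [-0.03125, 0.046875]

0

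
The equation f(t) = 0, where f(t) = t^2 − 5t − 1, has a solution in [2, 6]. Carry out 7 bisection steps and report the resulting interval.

t = 4 gives f = -5, negative; keep [4, 6]
t = 5 gives f = -1, negative; keep [5, 6]
t = 5.5 gives f = 1.75, positive; keep [5, 5.5]
t = 5.25 gives f = 0.3125, positive; keep [5, 5.25]
t = 5.125 gives f = -0.3594, negative; keep [5.125, 5.25]
t = 5.1875 gives f = -0.0273, negative; keep [5.1875, 5.25]
t = 5.21875 gives f = 0.1416, positive; keep [5.1875, 5.21875]

[5.1875, 5.21875]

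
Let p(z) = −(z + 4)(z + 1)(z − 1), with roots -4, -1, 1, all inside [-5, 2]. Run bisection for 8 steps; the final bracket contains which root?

m = -1.5, p(m) = -3.125 (−); new bracket [-5, -1.5]
m = -3.25, p(m) = -7.171875 (−); new bracket [-5, -3.25]
m = -4.125, p(m) = 2.001953 (+); new bracket [-4.125, -3.25]
m = -3.6875, p(m) = -3.9368 (−); new bracket [-4.125, -3.6875]
m = -3.90625, p(m) = -1.3368 (−); new bracket [-4.125, -3.90625]
m = -4.015625, p(m) = 0.2363 (+); new bracket [-4.015625, -3.90625]
m = -3.9609375, p(m) = -0.5738 (−); new bracket [-4.015625, -3.9609375]
m = -3.98828125, p(m) = -0.1747 (−); new bracket [-4.015625, -3.98828125]

-4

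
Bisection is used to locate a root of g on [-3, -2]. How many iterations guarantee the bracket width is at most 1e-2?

7

Width after n steps is 1/2^n. Need 2^n ≥ 1/1e-2 = 100.
2^6 = 64 < 100 ≤ 2^7 = 128, so n = 7.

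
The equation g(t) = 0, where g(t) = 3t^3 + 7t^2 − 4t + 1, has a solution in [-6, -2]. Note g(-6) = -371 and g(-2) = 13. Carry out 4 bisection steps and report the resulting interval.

midpoint -4: g = -63 < 0 → [-4, -2]
midpoint -3: g = -5 < 0 → [-3, -2]
midpoint -2.5: g = 7.875 > 0 → [-3, -2.5]
midpoint -2.75: g = 2.5469 > 0 → [-3, -2.75]

[-3, -2.75]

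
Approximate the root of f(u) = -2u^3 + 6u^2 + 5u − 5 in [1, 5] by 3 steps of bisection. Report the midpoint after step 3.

3.5

f(3) = 10 > 0, so the root lies in [3, 5]
f(4) = -17 < 0, so the root lies in [3, 4]
f(3.5) = 0.25 > 0, so the root lies in [3.5, 4]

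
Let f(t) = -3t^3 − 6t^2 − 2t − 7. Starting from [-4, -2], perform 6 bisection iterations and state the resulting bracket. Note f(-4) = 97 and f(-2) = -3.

midpoint -3: f = 26 > 0 → [-3, -2]
midpoint -2.5: f = 7.375 > 0 → [-2.5, -2]
midpoint -2.25: f = 1.296875 > 0 → [-2.25, -2]
midpoint -2.125: f = -1.0566 < 0 → [-2.25, -2.125]
midpoint -2.1875: f = 0.0667 > 0 → [-2.1875, -2.125]
midpoint -2.15625: f = -0.5081 < 0 → [-2.1875, -2.15625]

[-2.1875, -2.15625]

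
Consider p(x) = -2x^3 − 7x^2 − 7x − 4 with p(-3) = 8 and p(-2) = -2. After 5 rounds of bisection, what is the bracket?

[-2.40625, -2.375]

m = -2.5, p(m) = 1 (+); new bracket [-2.5, -2]
m = -2.25, p(m) = -0.90625 (−); new bracket [-2.5, -2.25]
m = -2.375, p(m) = -0.066406 (−); new bracket [-2.5, -2.375]
m = -2.4375, p(m) = 0.437 (+); new bracket [-2.4375, -2.375]
m = -2.40625, p(m) = 0.178 (+); new bracket [-2.40625, -2.375]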